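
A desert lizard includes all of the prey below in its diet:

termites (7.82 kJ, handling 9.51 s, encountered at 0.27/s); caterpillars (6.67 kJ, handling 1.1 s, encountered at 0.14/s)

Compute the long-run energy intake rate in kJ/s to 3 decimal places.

Energy encountered per unit search time: 0.27×7.82 + 0.14×6.67 = 3.045 kJ/s.
Handling time per unit search time: 0.27×9.51 + 0.14×1.1 = 2.722.
Rate = 3.045/(1 + 2.722) = 0.8182 kJ/s.

0.818 kJ/s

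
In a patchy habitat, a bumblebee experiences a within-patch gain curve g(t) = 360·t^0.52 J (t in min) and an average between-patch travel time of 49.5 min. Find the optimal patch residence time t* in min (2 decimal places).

Optimal t* satisfies g'(t*) = g(t*)/(T + t*).
g'(t) = 0.52·360·t^-0.48. Setting 0.52·360·t^-0.48 = 360·t^0.52/(49.5+t) gives 0.52(49.5+t) = t, so 0.48·t = 0.52×49.5.
t* = 0.52×49.5/0.48 = 53.63 min.

53.63 min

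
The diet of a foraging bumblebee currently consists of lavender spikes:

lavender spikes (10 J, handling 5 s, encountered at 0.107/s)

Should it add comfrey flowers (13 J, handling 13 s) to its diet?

Yes

Intake rate on the current diet: R = (0.107×10) / (1 + 0.107×5) = 1.07/1.535 = 0.6971 J/s.
Profitability of comfrey flowers: 13/13 = 1 J/s.
1 > 0.6971, so adding comfrey flowers raises the average — include it.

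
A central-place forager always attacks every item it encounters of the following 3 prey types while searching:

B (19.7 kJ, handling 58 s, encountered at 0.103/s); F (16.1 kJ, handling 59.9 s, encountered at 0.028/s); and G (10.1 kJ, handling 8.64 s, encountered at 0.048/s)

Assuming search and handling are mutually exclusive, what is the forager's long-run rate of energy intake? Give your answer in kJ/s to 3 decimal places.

0.327 kJ/s

R = (0.103×19.7 + 0.028×16.1 + 0.048×10.1) / (1 + 0.103×58 + 0.028×59.9 + 0.048×8.64) = 2.965/9.066 = 0.327 kJ/s.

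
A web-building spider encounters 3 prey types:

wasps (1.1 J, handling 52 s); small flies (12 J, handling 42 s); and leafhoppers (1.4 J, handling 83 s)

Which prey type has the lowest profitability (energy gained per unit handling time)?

In descending order of E/h:
small flies: 12/42 = 0.286 J/s
wasps: 1.1/52 = 0.0212 J/s
leafhoppers: 1.4/83 = 0.0169 J/s

leafhoppers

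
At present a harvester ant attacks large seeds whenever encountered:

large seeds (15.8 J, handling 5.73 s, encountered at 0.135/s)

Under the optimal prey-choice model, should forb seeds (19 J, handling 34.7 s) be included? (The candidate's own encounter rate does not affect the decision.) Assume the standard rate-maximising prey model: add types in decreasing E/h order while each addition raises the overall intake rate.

Intake rate on the current diet: R = (0.135×15.8) / (1 + 0.135×5.73) = 2.133/1.774 = 1.203 J/s.
forb seeds: E/h = 19/34.7 = 0.5476 J/s.
Since 0.5476 < R, time spent handling forb seeds is better spent searching.

No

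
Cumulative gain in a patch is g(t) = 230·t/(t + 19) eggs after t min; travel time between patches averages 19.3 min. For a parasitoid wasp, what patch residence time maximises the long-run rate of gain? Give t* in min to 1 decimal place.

By the marginal value theorem, leave when the instantaneous gain rate g'(t) equals the habitat-wide average g(t)/(T + t).
g'(t) = 230·19/(t + 19)². Setting 230·19/(t+19)² = 230t/[(t+19)(19.3+t)] gives 19(19.3+t) = t(t+19), so t² = 19×19.3 = 366.7.
t* = √366.7 = 19.15 min.

19.1 min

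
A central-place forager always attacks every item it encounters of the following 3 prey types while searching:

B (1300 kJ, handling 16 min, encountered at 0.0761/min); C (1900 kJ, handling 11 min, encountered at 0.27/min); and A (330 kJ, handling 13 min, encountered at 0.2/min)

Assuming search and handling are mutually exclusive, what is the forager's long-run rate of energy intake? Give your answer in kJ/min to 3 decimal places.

87.052 kJ/min

R = (0.0761×1300 + 0.27×1900 + 0.2×330) / (1 + 0.0761×16 + 0.27×11 + 0.2×13) = 677.9/7.788 = 87.05 kJ/min.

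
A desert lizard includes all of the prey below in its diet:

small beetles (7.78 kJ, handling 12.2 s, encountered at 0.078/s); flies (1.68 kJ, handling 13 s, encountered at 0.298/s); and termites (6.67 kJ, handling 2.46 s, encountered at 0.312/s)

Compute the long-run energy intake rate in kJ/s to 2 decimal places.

R = (0.078×7.78 + 0.298×1.68 + 0.312×6.67) / (1 + 0.078×12.2 + 0.298×13 + 0.312×2.46) = 3.189/6.593 = 0.4836 kJ/s.

0.48 kJ/s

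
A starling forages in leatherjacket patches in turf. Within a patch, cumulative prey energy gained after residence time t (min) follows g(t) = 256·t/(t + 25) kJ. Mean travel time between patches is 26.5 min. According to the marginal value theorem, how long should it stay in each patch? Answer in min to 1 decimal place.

By the marginal value theorem, leave when the instantaneous gain rate g'(t) equals the habitat-wide average g(t)/(T + t).
g'(t) = 256·25/(t + 25)². Setting 256·25/(t+25)² = 256t/[(t+25)(26.5+t)] gives 25(26.5+t) = t(t+25), so t² = 25×26.5 = 662.5.
t* = √662.5 = 25.74 min.

25.7 min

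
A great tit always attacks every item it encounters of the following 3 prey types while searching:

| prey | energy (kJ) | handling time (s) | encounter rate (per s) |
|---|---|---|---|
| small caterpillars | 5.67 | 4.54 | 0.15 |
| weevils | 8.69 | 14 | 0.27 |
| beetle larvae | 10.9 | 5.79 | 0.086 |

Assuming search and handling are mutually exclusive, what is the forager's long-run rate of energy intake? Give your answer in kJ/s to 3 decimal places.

Energy encountered per unit search time: 0.15×5.67 + 0.27×8.69 + 0.086×10.9 = 4.134 kJ/s.
Handling time per unit search time: 0.15×4.54 + 0.27×14 + 0.086×5.79 = 4.959.
Rate = 4.134/(1 + 4.959) = 0.6938 kJ/s.

0.694 kJ/s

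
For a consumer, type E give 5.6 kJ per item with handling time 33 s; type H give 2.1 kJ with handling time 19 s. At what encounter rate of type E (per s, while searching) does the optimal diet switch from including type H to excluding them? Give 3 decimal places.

0.057 per s

Drop type H once their profitability E₂/h₂ falls below the rate achievable on type E alone: E₂/h₂ = λE₁/(1 + λh₁).
Solve for λ: λE₁h₂ = E₂(1 + λh₁) → λ(E₁h₂ − E₂h₁) = E₂ → λ = E₂/(E₁h₂ − E₂h₁).
λ = 2.1/(5.6×19 − 2.1×33) = 2.1/37.1 = 0.0566 per s.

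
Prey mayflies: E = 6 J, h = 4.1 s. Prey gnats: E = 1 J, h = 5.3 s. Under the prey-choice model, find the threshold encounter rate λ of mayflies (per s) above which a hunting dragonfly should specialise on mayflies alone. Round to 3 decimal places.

0.036 per s

The zero-one rule: include gnats iff E₂/h₂ > λE₁/(1+λh₁). Equality gives the switch point.
λE₁h₂ = E₂ + λE₂h₁ ⇒ λ = E₂/(E₁h₂ − E₂h₁) = 1/(31.8 − 4.1) = 0.0361 per s.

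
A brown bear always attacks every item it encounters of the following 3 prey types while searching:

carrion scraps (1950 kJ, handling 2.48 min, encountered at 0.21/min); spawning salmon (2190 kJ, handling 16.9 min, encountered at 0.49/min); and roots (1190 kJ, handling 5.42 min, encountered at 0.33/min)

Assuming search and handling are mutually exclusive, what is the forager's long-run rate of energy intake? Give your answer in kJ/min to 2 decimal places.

Energy encountered per unit search time: 0.21×1950 + 0.49×2190 + 0.33×1190 = 1875 kJ/min.
Handling time per unit search time: 0.21×2.48 + 0.49×16.9 + 0.33×5.42 = 10.59.
Rate = 1875/(1 + 10.59) = 161.8 kJ/min.

161.80 kJ/min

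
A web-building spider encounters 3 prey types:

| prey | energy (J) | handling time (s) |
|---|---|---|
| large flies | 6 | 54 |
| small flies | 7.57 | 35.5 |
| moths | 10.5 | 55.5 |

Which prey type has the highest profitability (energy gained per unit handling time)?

small flies

In descending order of E/h:
small flies: 7.57/35.5 = 0.213 J/s
moths: 10.5/55.5 = 0.189 J/s
large flies: 6/54 = 0.111 J/s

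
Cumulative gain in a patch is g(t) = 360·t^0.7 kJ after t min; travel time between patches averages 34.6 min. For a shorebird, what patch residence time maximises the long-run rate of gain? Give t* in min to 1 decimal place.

80.7 min

Optimal t* satisfies g'(t*) = g(t*)/(T + t*).
g'(t) = 0.7·360·t^-0.3. Setting 0.7·360·t^-0.3 = 360·t^0.7/(34.6+t) gives 0.7(34.6+t) = t, so 0.30·t = 0.7×34.6.
t* = 0.7×34.6/0.30 = 80.73 min.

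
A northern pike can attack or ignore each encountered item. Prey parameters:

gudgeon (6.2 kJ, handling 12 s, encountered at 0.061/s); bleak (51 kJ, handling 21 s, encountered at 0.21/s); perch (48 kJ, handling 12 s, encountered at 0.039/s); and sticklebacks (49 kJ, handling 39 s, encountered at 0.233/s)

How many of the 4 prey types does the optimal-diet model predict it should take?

E/h in descending order: perch 4, bleak 2.43, sticklebacks 1.26, gudgeon 0.517 kJ/s. The optimal diet is the largest prefix of this list for which every included type satisfies E_i/h_i > R on the types above it.
Rate on top 1: 1.275. bleak: 2.43 > 1.275 → include.
Rate on top 2: 2.141. sticklebacks: 1.26 < 2.141 → exclude; stop.
Optimal diet: perch, bleak — 2 of 4 types.

2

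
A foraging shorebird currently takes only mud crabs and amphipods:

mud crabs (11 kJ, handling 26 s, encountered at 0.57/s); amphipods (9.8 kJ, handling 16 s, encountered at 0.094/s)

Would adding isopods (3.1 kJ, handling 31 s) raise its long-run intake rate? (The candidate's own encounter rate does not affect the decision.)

Intake rate on the current diet: R = (0.57×11 + 0.094×9.8) / (1 + 0.57×26 + 0.094×16) = 7.191/17.32 = 0.4151 kJ/s.
isopods: E/h = 3.1/31 = 0.1 kJ/s.
Since 0.1 < R, time spent handling isopods is better spent searching.

No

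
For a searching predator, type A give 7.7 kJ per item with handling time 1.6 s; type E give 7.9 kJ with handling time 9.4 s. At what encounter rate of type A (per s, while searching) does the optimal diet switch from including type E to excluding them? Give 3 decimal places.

At the threshold, the rate on type A alone equals the profitability of type E: λ·7.7/(1 + λ·1.6) = 7.9/9.4 = 0.8404.
Rearranging, λ(7.7 − 0.8404×1.6) = 0.8404, so λ = 0.8404/6.355 = 0.1322 per s.

0.132 per s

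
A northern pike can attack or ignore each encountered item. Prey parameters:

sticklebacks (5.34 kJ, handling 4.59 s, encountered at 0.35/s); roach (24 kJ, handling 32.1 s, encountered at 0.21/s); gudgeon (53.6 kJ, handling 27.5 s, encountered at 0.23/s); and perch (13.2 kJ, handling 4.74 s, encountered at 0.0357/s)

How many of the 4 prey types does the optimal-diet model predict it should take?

2

Rank by E/h (kJ/s): perch 2.78, gudgeon 1.95, sticklebacks 1.16, roach 0.748. Include each in turn until the next type's E/h falls below the running intake rate.
Rate on top 1: 0.403. gudgeon: 1.95 > 0.403 → include.
Rate on top 2: 1.708. sticklebacks: 1.16 < 1.708 → exclude; stop.
Optimal diet: perch, gudgeon — 2 of 4 types.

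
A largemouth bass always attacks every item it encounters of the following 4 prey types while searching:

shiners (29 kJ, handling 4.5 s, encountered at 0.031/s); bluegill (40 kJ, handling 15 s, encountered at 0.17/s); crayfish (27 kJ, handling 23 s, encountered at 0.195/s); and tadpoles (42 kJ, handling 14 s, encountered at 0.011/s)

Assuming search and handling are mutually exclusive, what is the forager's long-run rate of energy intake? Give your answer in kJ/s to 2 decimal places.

R = (0.031×29 + 0.17×40 + 0.195×27 + 0.011×42) / (1 + 0.031×4.5 + 0.17×15 + 0.195×23 + 0.011×14) = 13.43/8.329 = 1.612 kJ/s.

1.61 kJ/s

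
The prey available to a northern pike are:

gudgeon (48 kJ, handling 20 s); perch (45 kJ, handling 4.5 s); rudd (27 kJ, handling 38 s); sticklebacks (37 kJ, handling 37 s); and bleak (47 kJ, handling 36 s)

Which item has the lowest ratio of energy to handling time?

In descending order of E/h:
perch: 45/4.5 = 10 kJ/s
gudgeon: 48/20 = 2.4 kJ/s
bleak: 47/36 = 1.31 kJ/s
sticklebacks: 37/37 = 1 kJ/s
rudd: 27/38 = 0.711 kJ/s

rudd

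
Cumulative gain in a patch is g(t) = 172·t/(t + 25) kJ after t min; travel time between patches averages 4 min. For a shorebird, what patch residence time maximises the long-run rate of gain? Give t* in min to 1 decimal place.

10.0 min

Maximise g(t)/(T+t): set derivative to zero → g'(t)(T+t) = g(t).
g'(t) = 172·25/(t + 25)². Setting 172·25/(t+25)² = 172t/[(t+25)(4+t)] gives 25(4+t) = t(t+25), so t² = 25×4 = 100.
t* = √100 = 10 min.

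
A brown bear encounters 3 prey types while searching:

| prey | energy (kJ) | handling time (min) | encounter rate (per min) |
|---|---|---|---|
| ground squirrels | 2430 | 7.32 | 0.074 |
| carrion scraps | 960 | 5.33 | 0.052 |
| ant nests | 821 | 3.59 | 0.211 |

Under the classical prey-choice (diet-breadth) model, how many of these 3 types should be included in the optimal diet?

3

Profitabilities (E/h, kJ/min): ground squirrels 332, ant nests 229, carrion scraps 180. Add prey in this order while the next type's profitability exceeds the intake rate on those already taken.
Rate on top 1: 116.6. ant nests: 229 > 116.6 → include.
Rate on top 2: 153.6. carrion scraps: 180 > 153.6 → include.
Optimal diet: ground squirrels, ant nests, carrion scraps — 3 of 3 types.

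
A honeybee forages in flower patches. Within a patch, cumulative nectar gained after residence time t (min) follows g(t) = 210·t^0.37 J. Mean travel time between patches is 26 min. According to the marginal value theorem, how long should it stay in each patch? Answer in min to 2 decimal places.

Optimal t* satisfies g'(t*) = g(t*)/(T + t*).
g'(t) = 0.37·210·t^-0.63. Setting 0.37·210·t^-0.63 = 210·t^0.37/(26+t) gives 0.37(26+t) = t, so 0.63·t = 0.37×26.
t* = 0.37×26/0.63 = 15.27 min.

15.27 min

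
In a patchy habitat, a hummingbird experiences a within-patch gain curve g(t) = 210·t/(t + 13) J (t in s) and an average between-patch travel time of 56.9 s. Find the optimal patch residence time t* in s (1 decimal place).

27.2 s

Maximise g(t)/(T+t): set derivative to zero → g'(t)(T+t) = g(t).
g'(t) = 210·13/(t + 13)². Setting 210·13/(t+13)² = 210t/[(t+13)(56.9+t)] gives 13(56.9+t) = t(t+13), so t² = 13×56.9 = 739.7.
t* = √739.7 = 27.2 s.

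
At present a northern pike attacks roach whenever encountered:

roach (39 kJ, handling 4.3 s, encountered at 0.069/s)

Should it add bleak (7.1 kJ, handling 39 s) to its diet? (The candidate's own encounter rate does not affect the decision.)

Current rate: (0.069×39)/(1 + 0.069×4.3) = 2.075 kJ/s.
bleak: E/h = 7.1/39 = 0.1821 kJ/s.
Since 0.1821 < R, time spent handling bleak is better spent searching.

No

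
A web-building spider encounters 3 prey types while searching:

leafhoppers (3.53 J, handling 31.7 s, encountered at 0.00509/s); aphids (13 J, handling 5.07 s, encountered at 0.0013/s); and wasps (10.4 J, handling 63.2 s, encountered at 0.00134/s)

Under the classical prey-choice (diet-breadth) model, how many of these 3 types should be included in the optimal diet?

Rank by E/h (J/s): aphids 2.56, wasps 0.165, leafhoppers 0.111. Include each in turn until the next type's E/h falls below the running intake rate.
Rate on top 1: 0.01679. wasps: 0.165 > 0.01679 → include.
Rate on top 2: 0.02826. leafhoppers: 0.111 > 0.02826 → include.
Optimal diet: aphids, wasps, leafhoppers — 3 of 3 types.

3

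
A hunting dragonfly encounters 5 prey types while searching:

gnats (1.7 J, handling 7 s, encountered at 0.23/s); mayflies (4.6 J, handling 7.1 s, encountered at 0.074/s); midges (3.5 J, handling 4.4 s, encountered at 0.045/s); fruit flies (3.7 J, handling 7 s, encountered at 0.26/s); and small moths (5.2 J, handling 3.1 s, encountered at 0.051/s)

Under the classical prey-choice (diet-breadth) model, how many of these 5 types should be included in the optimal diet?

4

Profitabilities (E/h, J/s): small moths 1.68, midges 0.795, mayflies 0.648, fruit flies 0.529, gnats 0.243. Add prey in this order while the next type's profitability exceeds the intake rate on those already taken.
Rate on top 1: 0.229. midges: 0.795 > 0.229 → include.
Rate on top 2: 0.3117. mayflies: 0.648 > 0.3117 → include.
Rate on top 3: 0.4056. fruit flies: 0.529 > 0.4056 → include.
Rate on top 4: 0.4661. gnats: 0.243 < 0.4661 → exclude; stop.
Optimal diet: small moths, midges, mayflies, fruit flies — 4 of 5 types.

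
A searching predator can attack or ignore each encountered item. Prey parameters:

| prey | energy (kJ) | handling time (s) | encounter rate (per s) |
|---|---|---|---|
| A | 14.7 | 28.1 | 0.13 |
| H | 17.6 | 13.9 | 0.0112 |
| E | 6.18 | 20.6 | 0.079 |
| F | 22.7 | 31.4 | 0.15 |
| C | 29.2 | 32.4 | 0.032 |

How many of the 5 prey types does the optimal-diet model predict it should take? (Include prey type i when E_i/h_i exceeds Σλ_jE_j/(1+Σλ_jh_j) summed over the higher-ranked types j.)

Rank by E/h (kJ/s): H 1.27, C 0.901, F 0.723, A 0.523, E 0.3. Include each in turn until the next type's E/h falls below the running intake rate.
Rate on top 1: 0.1706. C: 0.901 > 0.1706 → include.
Rate on top 2: 0.5161. F: 0.723 > 0.5161 → include.
Rate on top 3: 0.6572. A: 0.523 < 0.6572 → exclude; stop.
Optimal diet: H, C, F — 3 of 5 types.

3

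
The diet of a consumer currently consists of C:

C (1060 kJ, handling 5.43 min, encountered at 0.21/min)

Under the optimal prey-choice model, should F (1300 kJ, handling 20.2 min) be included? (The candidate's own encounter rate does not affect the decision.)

Current rate: (0.21×1060)/(1 + 0.21×5.43) = 104 kJ/min.
Profitability of F: 1300/20.2 = 64.36 kJ/min.
Since 64.36 < R, time spent handling F is better spent searching.

No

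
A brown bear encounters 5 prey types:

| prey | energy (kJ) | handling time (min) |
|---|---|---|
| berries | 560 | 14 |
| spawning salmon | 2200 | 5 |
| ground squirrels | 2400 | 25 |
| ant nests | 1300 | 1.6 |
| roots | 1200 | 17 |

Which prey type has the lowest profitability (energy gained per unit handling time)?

berries

In descending order of E/h:
ant nests: 1300/1.6 = 812 kJ/min
spawning salmon: 2200/5 = 440 kJ/min
ground squirrels: 2400/25 = 96 kJ/min
roots: 1200/17 = 70.6 kJ/min
berries: 560/14 = 40 kJ/min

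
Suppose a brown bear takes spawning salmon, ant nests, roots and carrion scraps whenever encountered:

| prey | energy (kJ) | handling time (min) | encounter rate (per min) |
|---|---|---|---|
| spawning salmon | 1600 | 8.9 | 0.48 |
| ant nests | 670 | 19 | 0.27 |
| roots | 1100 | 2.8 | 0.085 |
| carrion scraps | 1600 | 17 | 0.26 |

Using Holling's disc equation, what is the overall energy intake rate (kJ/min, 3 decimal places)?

96.839 kJ/min

R = Σλ_iE_i / (1 + Σλ_ih_i)
Numerator: 0.48×1600 + 0.27×670 + 0.085×1100 + 0.26×1600 = 1458
Denominator: 1 + 0.48×8.9 + 0.27×19 + 0.085×2.8 + 0.26×17 = 15.06
R = 1458/15.06 = 96.84 kJ/min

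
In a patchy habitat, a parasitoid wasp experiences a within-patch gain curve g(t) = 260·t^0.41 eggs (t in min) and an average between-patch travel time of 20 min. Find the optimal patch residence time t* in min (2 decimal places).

Optimal t* satisfies g'(t*) = g(t*)/(T + t*).
g'(t) = 0.41·260·t^-0.59. Setting 0.41·260·t^-0.59 = 260·t^0.41/(20+t) gives 0.41(20+t) = t, so 0.59·t = 0.41×20.
t* = 0.41×20/0.59 = 13.9 min.

13.90 min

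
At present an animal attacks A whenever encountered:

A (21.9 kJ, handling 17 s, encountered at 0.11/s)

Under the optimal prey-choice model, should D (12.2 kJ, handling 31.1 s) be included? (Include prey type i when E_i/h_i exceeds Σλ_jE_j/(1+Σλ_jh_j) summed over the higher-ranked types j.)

Current rate: (0.11×21.9)/(1 + 0.11×17) = 0.8394 kJ/s.
Profitability of D: 12.2/31.1 = 0.3923 kJ/s.
0.3923 < 0.8394, so adding D would lower the average — exclude it.

No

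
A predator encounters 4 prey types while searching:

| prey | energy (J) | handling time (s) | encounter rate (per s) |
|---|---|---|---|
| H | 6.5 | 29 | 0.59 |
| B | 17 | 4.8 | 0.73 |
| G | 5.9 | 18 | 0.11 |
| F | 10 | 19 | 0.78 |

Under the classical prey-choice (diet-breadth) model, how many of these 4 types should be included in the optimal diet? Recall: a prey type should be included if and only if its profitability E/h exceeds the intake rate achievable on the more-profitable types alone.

Rank by E/h (J/s): B 3.54, F 0.526, G 0.328, H 0.224. Include each in turn until the next type's E/h falls below the running intake rate.
Rate on top 1: 2.755. F: 0.526 < 2.755 → exclude; stop.
Optimal diet: B — 1 of 4 types.

1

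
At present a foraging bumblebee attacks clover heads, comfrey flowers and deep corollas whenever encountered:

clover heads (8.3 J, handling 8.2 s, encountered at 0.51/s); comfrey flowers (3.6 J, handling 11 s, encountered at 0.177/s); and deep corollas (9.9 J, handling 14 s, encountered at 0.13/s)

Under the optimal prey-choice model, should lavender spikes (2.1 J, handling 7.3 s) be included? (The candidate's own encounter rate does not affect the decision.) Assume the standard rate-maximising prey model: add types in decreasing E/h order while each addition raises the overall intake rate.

No

On clover heads, comfrey flowers and deep corollas alone, R = ΣλE/(1+Σλh) = 6.157/8.949 = 0.688 J/s.
Profitability of lavender spikes: 2.1/7.3 = 0.2877 J/s.
0.2877 < 0.688, so adding lavender spikes would lower the average — exclude it.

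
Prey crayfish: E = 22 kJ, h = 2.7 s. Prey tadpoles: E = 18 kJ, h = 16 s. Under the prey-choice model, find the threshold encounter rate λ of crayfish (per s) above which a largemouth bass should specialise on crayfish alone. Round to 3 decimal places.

At the threshold, the rate on crayfish alone equals the profitability of tadpoles: λ·22/(1 + λ·2.7) = 18/16 = 1.125.
Rearranging, λ(22 − 1.125×2.7) = 1.125, so λ = 1.125/18.96 = 0.05933 per s.

0.059 per s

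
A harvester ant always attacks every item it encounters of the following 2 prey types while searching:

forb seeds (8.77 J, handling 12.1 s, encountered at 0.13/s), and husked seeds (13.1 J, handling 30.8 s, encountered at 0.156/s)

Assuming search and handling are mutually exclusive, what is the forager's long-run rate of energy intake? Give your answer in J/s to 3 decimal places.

Energy encountered per unit search time: 0.13×8.77 + 0.156×13.1 = 3.184 J/s.
Handling time per unit search time: 0.13×12.1 + 0.156×30.8 = 6.378.
Rate = 3.184/(1 + 6.378) = 0.4315 J/s.

0.432 J/s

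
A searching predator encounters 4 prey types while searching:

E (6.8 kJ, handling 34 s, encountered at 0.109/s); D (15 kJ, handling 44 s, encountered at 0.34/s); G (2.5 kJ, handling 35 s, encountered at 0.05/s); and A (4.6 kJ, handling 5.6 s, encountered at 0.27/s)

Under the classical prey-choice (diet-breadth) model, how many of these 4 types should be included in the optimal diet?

1

Profitabilities (E/h, kJ/s): A 0.821, D 0.341, E 0.2, G 0.0714. Add prey in this order while the next type's profitability exceeds the intake rate on those already taken.
Rate on top 1: 0.4944. D: 0.341 < 0.4944 → exclude; stop.
Optimal diet: A — 1 of 4 types.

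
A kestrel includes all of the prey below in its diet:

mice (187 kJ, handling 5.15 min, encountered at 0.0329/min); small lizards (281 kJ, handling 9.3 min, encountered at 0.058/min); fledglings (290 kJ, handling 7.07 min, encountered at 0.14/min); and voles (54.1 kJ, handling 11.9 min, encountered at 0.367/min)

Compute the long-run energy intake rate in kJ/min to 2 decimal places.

11.73 kJ/min

R = Σλ_iE_i / (1 + Σλ_ih_i)
Numerator: 0.0329×187 + 0.058×281 + 0.14×290 + 0.367×54.1 = 82.91
Denominator: 1 + 0.0329×5.15 + 0.058×9.3 + 0.14×7.07 + 0.367×11.9 = 7.066
R = 82.91/7.066 = 11.73 kJ/min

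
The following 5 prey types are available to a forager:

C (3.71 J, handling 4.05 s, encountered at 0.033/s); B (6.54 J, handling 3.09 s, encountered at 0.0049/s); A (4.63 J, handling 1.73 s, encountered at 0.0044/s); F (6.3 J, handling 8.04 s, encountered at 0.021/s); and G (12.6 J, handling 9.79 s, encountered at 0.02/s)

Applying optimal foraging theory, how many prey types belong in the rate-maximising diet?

5

Rank by E/h (J/s): A 2.68, B 2.12, G 1.29, C 0.916, F 0.784. Include each in turn until the next type's E/h falls below the running intake rate.
Rate on top 1: 0.02022. B: 2.12 > 0.02022 → include.
Rate on top 2: 0.05125. G: 1.29 > 0.05125 → include.
Rate on top 3: 0.2498. C: 0.916 > 0.2498 → include.
Rate on top 4: 0.3157. F: 0.784 > 0.3157 → include.
Optimal diet: A, B, G, C, F — 5 of 5 types.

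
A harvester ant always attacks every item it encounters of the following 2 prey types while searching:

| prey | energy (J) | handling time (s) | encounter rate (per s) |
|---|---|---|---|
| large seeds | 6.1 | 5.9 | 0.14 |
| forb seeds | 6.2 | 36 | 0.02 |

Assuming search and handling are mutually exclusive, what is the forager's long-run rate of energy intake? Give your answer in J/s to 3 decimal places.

0.384 J/s

R = Σλ_iE_i / (1 + Σλ_ih_i)
Numerator: 0.14×6.1 + 0.02×6.2 = 0.978
Denominator: 1 + 0.14×5.9 + 0.02×36 = 2.546
R = 0.978/2.546 = 0.3841 J/s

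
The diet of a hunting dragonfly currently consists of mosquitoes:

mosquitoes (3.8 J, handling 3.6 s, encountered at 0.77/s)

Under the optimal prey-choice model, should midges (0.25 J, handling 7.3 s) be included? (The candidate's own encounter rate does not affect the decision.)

No

On mosquitoes alone, R = ΣλE/(1+Σλh) = 2.926/3.772 = 0.7757 J/s.
Profitability of midges: 0.25/7.3 = 0.03425 J/s.
0.03425 < 0.7757, so adding midges would lower the average — exclude it.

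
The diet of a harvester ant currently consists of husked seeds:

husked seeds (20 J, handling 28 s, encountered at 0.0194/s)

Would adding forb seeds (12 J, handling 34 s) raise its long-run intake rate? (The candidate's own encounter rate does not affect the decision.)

On husked seeds alone, R = ΣλE/(1+Σλh) = 0.388/1.543 = 0.2514 J/s.
Profitability of forb seeds: 12/34 = 0.3529 J/s.
0.3529 > 0.2514, so adding forb seeds raises the average — include it.

Yes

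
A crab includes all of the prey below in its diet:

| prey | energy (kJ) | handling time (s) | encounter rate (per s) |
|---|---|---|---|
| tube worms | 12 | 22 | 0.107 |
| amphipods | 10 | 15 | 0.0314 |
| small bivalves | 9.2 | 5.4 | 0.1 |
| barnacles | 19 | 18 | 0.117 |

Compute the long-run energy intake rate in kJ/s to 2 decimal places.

0.73 kJ/s

Energy encountered per unit search time: 0.107×12 + 0.0314×10 + 0.1×9.2 + 0.117×19 = 4.741 kJ/s.
Handling time per unit search time: 0.107×22 + 0.0314×15 + 0.1×5.4 + 0.117×18 = 5.471.
Rate = 4.741/(1 + 5.471) = 0.7327 kJ/s.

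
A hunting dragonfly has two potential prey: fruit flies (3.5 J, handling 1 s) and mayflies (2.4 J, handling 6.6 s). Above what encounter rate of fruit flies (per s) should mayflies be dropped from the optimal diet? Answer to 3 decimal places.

At the threshold, the rate on fruit flies alone equals the profitability of mayflies: λ·3.5/(1 + λ·1) = 2.4/6.6 = 0.3636.
Rearranging, λ(3.5 − 0.3636×1) = 0.3636, so λ = 0.3636/3.136 = 0.1159 per s.

0.116 per s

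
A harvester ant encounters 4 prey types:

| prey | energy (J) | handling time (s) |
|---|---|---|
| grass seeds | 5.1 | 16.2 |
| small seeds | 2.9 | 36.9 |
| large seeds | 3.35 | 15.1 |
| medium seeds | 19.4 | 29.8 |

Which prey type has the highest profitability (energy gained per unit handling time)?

medium seeds

In descending order of E/h:
medium seeds: 19.4/29.8 = 0.651 J/s
grass seeds: 5.1/16.2 = 0.315 J/s
large seeds: 3.35/15.1 = 0.222 J/s
small seeds: 2.9/36.9 = 0.0786 J/s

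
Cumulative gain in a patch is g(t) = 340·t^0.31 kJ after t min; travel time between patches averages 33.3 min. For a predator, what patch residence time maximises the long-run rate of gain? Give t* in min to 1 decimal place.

15.0 min

By the marginal value theorem, leave when the instantaneous gain rate g'(t) equals the habitat-wide average g(t)/(T + t).
g'(t) = 0.31·340·t^-0.69. Setting 0.31·340·t^-0.69 = 340·t^0.31/(33.3+t) gives 0.31(33.3+t) = t, so 0.69·t = 0.31×33.3.
t* = 0.31×33.3/0.69 = 14.96 min.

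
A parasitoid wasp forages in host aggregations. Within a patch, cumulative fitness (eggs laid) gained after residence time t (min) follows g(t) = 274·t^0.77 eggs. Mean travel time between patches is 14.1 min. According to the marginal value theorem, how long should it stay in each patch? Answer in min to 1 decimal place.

Optimal t* satisfies g'(t*) = g(t*)/(T + t*).
g'(t) = 0.77·274·t^-0.23. Setting 0.77·274·t^-0.23 = 274·t^0.77/(14.1+t) gives 0.77(14.1+t) = t, so 0.23·t = 0.77×14.1.
t* = 0.77×14.1/0.23 = 47.2 min.

47.2 min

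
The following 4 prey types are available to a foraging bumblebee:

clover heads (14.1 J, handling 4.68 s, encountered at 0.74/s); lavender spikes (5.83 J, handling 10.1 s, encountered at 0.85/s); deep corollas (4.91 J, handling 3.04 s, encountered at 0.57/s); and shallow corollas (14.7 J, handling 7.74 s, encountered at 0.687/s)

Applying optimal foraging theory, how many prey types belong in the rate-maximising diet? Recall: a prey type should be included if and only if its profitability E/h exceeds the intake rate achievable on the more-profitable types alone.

1

Rank by E/h (J/s): clover heads 3.01, shallow corollas 1.9, deep corollas 1.62, lavender spikes 0.577. Include each in turn until the next type's E/h falls below the running intake rate.
Rate on top 1: 2.338. shallow corollas: 1.9 < 2.338 → exclude; stop.
Optimal diet: clover heads — 1 of 4 types.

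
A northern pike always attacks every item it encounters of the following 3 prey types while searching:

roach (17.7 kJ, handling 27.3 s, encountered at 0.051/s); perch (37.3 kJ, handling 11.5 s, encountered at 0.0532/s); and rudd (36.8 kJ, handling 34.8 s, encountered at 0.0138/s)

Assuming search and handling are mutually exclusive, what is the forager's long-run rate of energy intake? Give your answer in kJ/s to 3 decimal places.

0.974 kJ/s

R = Σλ_iE_i / (1 + Σλ_ih_i)
Numerator: 0.051×17.7 + 0.0532×37.3 + 0.0138×36.8 = 3.395
Denominator: 1 + 0.051×27.3 + 0.0532×11.5 + 0.0138×34.8 = 3.484
R = 3.395/3.484 = 0.9743 kJ/s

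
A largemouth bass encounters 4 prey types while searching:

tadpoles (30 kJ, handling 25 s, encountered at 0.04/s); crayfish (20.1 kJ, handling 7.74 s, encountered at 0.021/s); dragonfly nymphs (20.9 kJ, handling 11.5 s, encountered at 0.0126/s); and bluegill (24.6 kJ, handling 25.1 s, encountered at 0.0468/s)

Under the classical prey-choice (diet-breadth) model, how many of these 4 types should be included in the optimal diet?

4

E/h in descending order: crayfish 2.6, dragonfly nymphs 1.82, tadpoles 1.2, bluegill 0.98 kJ/s. The optimal diet is the largest prefix of this list for which every included type satisfies E_i/h_i > R on the types above it.
Rate on top 1: 0.3631. dragonfly nymphs: 1.82 > 0.3631 → include.
Rate on top 2: 0.5243. tadpoles: 1.2 > 0.5243 → include.
Rate on top 3: 0.8171. bluegill: 0.98 > 0.8171 → include.
Optimal diet: crayfish, dragonfly nymphs, tadpoles, bluegill — 4 of 4 types.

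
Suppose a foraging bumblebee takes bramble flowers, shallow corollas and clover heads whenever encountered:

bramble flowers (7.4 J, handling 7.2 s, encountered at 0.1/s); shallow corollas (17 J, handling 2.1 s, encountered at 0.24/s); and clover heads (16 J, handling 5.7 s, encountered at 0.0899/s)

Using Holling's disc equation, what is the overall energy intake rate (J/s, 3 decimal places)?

R = Σλ_iE_i / (1 + Σλ_ih_i)
Numerator: 0.1×7.4 + 0.24×17 + 0.0899×16 = 6.258
Denominator: 1 + 0.1×7.2 + 0.24×2.1 + 0.0899×5.7 = 2.736
R = 6.258/2.736 = 2.287 J/s

2.287 J/s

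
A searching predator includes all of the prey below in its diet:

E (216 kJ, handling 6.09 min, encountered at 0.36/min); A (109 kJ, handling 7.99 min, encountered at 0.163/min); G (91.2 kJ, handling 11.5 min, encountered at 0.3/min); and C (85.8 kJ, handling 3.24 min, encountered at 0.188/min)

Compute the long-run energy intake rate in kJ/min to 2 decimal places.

R = Σλ_iE_i / (1 + Σλ_ih_i)
Numerator: 0.36×216 + 0.163×109 + 0.3×91.2 + 0.188×85.8 = 139
Denominator: 1 + 0.36×6.09 + 0.163×7.99 + 0.3×11.5 + 0.188×3.24 = 8.554
R = 139/8.554 = 16.25 kJ/min

16.25 kJ/min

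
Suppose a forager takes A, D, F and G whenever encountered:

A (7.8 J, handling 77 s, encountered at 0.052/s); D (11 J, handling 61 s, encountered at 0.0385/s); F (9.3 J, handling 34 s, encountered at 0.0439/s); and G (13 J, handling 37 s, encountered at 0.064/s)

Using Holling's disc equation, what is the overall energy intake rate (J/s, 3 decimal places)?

0.185 J/s

R = Σλ_iE_i / (1 + Σλ_ih_i)
Numerator: 0.052×7.8 + 0.0385×11 + 0.0439×9.3 + 0.064×13 = 2.069
Denominator: 1 + 0.052×77 + 0.0385×61 + 0.0439×34 + 0.064×37 = 11.21
R = 2.069/11.21 = 0.1845 J/s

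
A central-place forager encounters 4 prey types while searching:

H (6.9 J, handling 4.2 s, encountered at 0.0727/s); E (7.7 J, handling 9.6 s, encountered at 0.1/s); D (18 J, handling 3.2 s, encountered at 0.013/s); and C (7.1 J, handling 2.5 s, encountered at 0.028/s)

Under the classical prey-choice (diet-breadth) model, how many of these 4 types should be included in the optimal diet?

Profitabilities (E/h, J/s): D 5.62, C 2.84, H 1.64, E 0.802. Add prey in this order while the next type's profitability exceeds the intake rate on those already taken.
Rate on top 1: 0.2247. C: 2.84 > 0.2247 → include.
Rate on top 2: 0.3893. H: 1.64 > 0.3893 → include.
Rate on top 3: 0.6595. E: 0.802 > 0.6595 → include.
Optimal diet: D, C, H, E — 4 of 4 types.

4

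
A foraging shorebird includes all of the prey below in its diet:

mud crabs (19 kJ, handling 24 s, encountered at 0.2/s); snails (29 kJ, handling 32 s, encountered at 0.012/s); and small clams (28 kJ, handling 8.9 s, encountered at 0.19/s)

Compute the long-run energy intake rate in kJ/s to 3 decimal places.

Energy encountered per unit search time: 0.2×19 + 0.012×29 + 0.19×28 = 9.468 kJ/s.
Handling time per unit search time: 0.2×24 + 0.012×32 + 0.19×8.9 = 6.875.
Rate = 9.468/(1 + 6.875) = 1.202 kJ/s.

1.202 kJ/s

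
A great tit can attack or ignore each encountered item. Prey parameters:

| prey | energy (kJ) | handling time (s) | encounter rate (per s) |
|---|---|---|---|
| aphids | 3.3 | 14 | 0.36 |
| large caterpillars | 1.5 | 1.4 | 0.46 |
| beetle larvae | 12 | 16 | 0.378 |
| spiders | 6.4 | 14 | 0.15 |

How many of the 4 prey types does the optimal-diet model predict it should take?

E/h in descending order: large caterpillars 1.07, beetle larvae 0.75, spiders 0.457, aphids 0.236 kJ/s. The optimal diet is the largest prefix of this list for which every included type satisfies E_i/h_i > R on the types above it.
Rate on top 1: 0.4197. beetle larvae: 0.75 > 0.4197 → include.
Rate on top 2: 0.6794. spiders: 0.457 < 0.6794 → exclude; stop.
Optimal diet: large caterpillars, beetle larvae — 2 of 4 types.

2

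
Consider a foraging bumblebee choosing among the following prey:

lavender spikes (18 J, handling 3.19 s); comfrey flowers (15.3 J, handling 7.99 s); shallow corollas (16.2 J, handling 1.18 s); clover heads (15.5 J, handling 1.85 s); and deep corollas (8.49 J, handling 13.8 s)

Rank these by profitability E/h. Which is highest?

Profitability E/h (J/s): lavender spikes = 18/3.19 = 5.64, comfrey flowers = 15.3/7.99 = 1.91, shallow corollas = 16.2/1.18 = 13.7, clover heads = 15.5/1.85 = 8.38, deep corollas = 8.49/13.8 = 0.615.
Ranked: shallow corollas > clover heads > lavender spikes > comfrey flowers > deep corollas.

shallow corollas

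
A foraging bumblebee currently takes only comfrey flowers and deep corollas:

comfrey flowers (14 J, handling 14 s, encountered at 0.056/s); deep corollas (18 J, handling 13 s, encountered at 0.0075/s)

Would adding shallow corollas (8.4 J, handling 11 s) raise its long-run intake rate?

Intake rate on the current diet: R = (0.056×14 + 0.0075×18) / (1 + 0.056×14 + 0.0075×13) = 0.919/1.881 = 0.4884 J/s.
shallow corollas: E/h = 8.4/11 = 0.7636 J/s.
Since 0.7636 > R, including shallow corollas increases the long-run rate.

Yes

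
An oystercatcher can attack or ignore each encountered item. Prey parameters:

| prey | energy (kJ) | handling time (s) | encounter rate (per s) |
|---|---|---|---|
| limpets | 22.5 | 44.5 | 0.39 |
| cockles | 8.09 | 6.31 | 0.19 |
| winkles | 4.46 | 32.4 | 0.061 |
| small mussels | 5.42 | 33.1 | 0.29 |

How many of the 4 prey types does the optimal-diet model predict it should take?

E/h in descending order: cockles 1.28, limpets 0.506, small mussels 0.164, winkles 0.138 kJ/s. The optimal diet is the largest prefix of this list for which every included type satisfies E_i/h_i > R on the types above it.
Rate on top 1: 0.699. limpets: 0.506 < 0.699 → exclude; stop.
Optimal diet: cockles — 1 of 4 types.

1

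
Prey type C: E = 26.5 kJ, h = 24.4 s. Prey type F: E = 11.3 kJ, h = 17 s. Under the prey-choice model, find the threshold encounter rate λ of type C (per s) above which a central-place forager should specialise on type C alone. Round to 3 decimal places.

0.065 per s

At the threshold, the rate on type C alone equals the profitability of type F: λ·26.5/(1 + λ·24.4) = 11.3/17 = 0.6647.
Rearranging, λ(26.5 − 0.6647×24.4) = 0.6647, so λ = 0.6647/10.28 = 0.06465 per s.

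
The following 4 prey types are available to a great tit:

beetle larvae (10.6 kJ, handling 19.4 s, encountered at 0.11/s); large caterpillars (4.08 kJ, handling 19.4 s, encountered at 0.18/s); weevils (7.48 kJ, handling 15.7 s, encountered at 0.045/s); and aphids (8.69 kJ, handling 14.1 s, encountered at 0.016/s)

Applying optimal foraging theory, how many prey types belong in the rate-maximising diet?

3

Profitabilities (E/h, kJ/s): aphids 0.616, beetle larvae 0.546, weevils 0.476, large caterpillars 0.21. Add prey in this order while the next type's profitability exceeds the intake rate on those already taken.
Rate on top 1: 0.1134. beetle larvae: 0.546 > 0.1134 → include.
Rate on top 2: 0.3885. weevils: 0.476 > 0.3885 → include.
Rate on top 3: 0.4037. large caterpillars: 0.21 < 0.4037 → exclude; stop.
Optimal diet: aphids, beetle larvae, weevils — 3 of 4 types.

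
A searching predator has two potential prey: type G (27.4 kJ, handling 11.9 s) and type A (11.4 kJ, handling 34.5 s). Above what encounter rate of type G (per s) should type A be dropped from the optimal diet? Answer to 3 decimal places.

At the threshold, the rate on type G alone equals the profitability of type A: λ·27.4/(1 + λ·11.9) = 11.4/34.5 = 0.3304.
Rearranging, λ(27.4 − 0.3304×11.9) = 0.3304, so λ = 0.3304/23.47 = 0.01408 per s.

0.014 per s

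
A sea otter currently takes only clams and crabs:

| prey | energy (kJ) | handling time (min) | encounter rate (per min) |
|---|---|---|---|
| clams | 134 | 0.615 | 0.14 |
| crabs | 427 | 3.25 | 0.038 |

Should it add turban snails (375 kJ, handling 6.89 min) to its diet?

Yes

On clams and crabs alone, R = ΣλE/(1+Σλh) = 34.99/1.21 = 28.92 kJ/min.
Profitability of turban snails: 375/6.89 = 54.43 kJ/min.
Since 54.43 > R, including turban snails increases the long-run rate.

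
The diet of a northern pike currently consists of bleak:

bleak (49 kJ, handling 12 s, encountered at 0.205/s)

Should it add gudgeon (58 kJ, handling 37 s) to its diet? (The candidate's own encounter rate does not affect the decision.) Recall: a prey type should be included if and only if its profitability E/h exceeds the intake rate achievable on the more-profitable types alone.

No

On bleak alone, R = ΣλE/(1+Σλh) = 10.04/3.46 = 2.903 kJ/s.
gudgeon: E/h = 58/37 = 1.568 kJ/s.
Since 1.568 < R, time spent handling gudgeon is better spent searching.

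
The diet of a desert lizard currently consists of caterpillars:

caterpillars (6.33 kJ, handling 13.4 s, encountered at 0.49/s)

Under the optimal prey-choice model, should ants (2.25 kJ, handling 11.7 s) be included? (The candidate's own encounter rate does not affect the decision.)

No

Current rate: (0.49×6.33)/(1 + 0.49×13.4) = 0.41 kJ/s.
Profitability of ants: 2.25/11.7 = 0.1923 kJ/s.
Since 0.1923 < R, time spent handling ants is better spent searching.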